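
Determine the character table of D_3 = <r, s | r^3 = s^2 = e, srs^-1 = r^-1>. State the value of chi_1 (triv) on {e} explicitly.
Conjugacy classes: {e} of size 1, {r^1, r^2} of size 2, {s, sr, ..., sr^2} of size 3.
Character table:
  irrep \ class              {e} (size 1)  {r^1, r^2} (size 2)  {s, sr, ..., sr^2} (size 3)
  chi_1 (triv)               1             1                    1                          
  chi_2 (sign: r->1, s->-1)  1             1                    -1                         
  chi_3 (2d, j=1)            2             -1                   0                          

Spot check: chi_1 (triv) on {e} = 1.

Working: D_3 has order 2*3 = 6 with 3 conjugacy classes, hence 3 irreducibles. Sum of squared dims 1 + 1 + 4 = 6 = |G|. Linear characters come from the abelianisation; the 2-dimensional irreps have character r^k -> 2*cos(2*pi*j*k/3), reflections -> 0.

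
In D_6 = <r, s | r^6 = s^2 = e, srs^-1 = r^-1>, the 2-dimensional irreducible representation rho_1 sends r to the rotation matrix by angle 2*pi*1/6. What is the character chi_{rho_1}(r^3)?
chi_{rho_1}(r^3) = 2*cos(2*pi*1*3/6) = -2

Details: rho_1(r^3) is rotation by angle 2*pi*1*3/6, whose trace is 2*cos(2*pi*1*3/6) = -2.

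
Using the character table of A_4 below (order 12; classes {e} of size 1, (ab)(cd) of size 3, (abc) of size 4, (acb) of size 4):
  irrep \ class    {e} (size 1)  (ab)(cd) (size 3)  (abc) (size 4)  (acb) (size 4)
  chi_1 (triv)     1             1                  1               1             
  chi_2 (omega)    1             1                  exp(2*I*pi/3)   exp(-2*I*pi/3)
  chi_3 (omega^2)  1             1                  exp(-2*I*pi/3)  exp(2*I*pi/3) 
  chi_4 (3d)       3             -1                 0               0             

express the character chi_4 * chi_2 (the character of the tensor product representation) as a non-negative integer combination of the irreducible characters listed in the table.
chi_4 tensor chi_2 = chi_4 (all other irreducibles have multiplicity 0).

Details: The character of a tensor product is the pointwise product (chi_4 * chi_2)(C) = chi_4(C) * chi_2(C):
  {e}: (3)*(1), (ab)(cd): (-1)*(1), (abc): (0)*(exp(2*I*pi/3)), (acb): (0)*(exp(-2*I*pi/3))
so (chi_4 * chi_2) takes values
  {e} -> 3, (ab)(cd) -> -1, (abc) -> 0, (acb) -> 0.
Now take the inner product of this character with each irreducible chi from the table, <chi_4*chi_2, chi> = (1/12) sum_C |C| (chi_4*chi_2)(C) conj(chi(C)):
  <chi_4*chi_2, chi_1> = (1/12)[1*(3)*conj(1) + 3*(-1)*conj(1) + 4*(0)*conj(1) + 4*(0)*conj(1)]
      = (1/12)[(3) + (-3) + (0) + (0)] = 0/12 = 0
  <chi_4*chi_2, chi_2> = (1/12)[1*(3)*conj(1) + 3*(-1)*conj(1) + 4*(0)*conj(exp(2*I*pi/3)) + 4*(0)*conj(exp(-2*I*pi/3))]
      = (1/12)[(3) + (-3) + (0) + (0)] = 0/12 = 0
  <chi_4*chi_2, chi_3> = (1/12)[1*(3)*conj(1) + 3*(-1)*conj(1) + 4*(0)*conj(exp(-2*I*pi/3)) + 4*(0)*conj(exp(2*I*pi/3))]
      = (1/12)[(3) + (-3) + (0) + (0)] = 0/12 = 0
  <chi_4*chi_2, chi_4> = (1/12)[1*(3)*conj(3) + 3*(-1)*conj(-1) + 4*(0)*conj(0) + 4*(0)*conj(0)]
      = (1/12)[(9) + (3) + (0) + (0)] = 12/12 = 1
(Exp terms are combined using exp(i*s)*conj(exp(i*t)) = exp(i*(s-t)), and sums of them are collapsed using the identity that for every m > 1 the m distinct m-th roots of unity sum to 0, e.g. 1 + exp(2*I*pi/3) + exp(-2*I*pi/3) = 0.)
Hence the multiplicities are chi_4: 1. Dimension check: dim(chi_4)*dim(chi_2) = 3*1 = 3 and sum (mult * dim) = 1*3 = 3.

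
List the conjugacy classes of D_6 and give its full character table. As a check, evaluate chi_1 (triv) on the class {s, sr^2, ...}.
Conjugacy classes: {e} of size 1, {r^3} of size 1, {r^1, r^5} of size 2, {r^2, r^4} of size 2, {s, sr^2, ...} of size 3, {sr, sr^3, ...} of size 3.
Character table:
  irrep \ class              {e} (size 1)  {r^3} (size 1)  {r^1, r^5} (size 2)  {r^2, r^4} (size 2)  {s, sr^2, ...} (size 3)  {sr, sr^3, ...} (size 3)
  chi_1 (triv)               1             1               1                    1                    1                        1                       
  chi_2 (sign: r->1, s->-1)  1             1               1                    1                    -1                       -1                      
  chi_3 (r->-1, s->1)        1             -1              -1                   1                    1                        -1                      
  chi_4 (r->-1, s->-1)       1             -1              -1                   1                    -1                       1                       
  chi_5 (2d, j=1)            2             -2              1                    -1                   0                        0                       
  chi_6 (2d, j=2)            2             2               -1                   -1                   0                        0                       

Spot check: chi_1 (triv) on {s, sr^2, ...} = 1.

Argument: D_6 has order 2*6 = 12 with 6 conjugacy classes, hence 6 irreducibles. Sum of squared dims 1 + 1 + 1 + 1 + 4 + 4 = 12 = |G|. Linear characters come from the abelianisation; the 2-dimensional irreps have character r^k -> 2*cos(2*pi*j*k/6), reflections -> 0.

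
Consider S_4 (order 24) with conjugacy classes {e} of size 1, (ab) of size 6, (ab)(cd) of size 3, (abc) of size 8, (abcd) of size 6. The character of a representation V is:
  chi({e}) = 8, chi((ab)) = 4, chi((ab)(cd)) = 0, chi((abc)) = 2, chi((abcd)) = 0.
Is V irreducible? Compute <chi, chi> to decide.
Not irreducible (reducible): <chi, chi> = 8 > 1.

Explanation: <chi, chi> = (1/|G|) sum_C |C| * |chi(C)|^2 = (1/24)[1*|8|^2 + 6*|4|^2 + 3*|0|^2 + 8*|2|^2 + 6*|0|^2]
  = (1/24)[(64) + (96) + (0) + (32) + (0)] = 192/24 = 8.
A character is irreducible iff <chi, chi> = 1, so this representation is reducible.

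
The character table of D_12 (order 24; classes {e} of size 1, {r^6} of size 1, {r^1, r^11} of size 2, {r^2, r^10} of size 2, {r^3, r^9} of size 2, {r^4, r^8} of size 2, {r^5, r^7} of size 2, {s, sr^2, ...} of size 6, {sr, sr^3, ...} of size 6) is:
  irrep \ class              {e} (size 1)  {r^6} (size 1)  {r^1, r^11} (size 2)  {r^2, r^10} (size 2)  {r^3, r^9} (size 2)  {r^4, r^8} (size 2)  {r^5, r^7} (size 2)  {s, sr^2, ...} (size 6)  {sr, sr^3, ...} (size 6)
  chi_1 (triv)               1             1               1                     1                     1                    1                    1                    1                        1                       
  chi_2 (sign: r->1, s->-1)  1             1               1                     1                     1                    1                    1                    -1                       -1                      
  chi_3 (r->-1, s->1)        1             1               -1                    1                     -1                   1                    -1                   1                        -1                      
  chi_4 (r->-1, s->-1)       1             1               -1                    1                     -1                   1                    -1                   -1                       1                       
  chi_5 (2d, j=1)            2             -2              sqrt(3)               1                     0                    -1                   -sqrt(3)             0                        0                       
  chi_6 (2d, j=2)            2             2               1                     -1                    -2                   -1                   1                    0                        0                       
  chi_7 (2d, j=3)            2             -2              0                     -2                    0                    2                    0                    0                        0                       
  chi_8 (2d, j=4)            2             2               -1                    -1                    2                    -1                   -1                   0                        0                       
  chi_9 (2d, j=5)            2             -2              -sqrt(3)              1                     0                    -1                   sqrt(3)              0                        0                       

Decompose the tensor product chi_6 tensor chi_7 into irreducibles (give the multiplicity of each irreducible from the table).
chi_6 tensor chi_7 = chi_5 + chi_9 (all other irreducibles have multiplicity 0).

Proof sketch: The character of a tensor product is the pointwise product (chi_6 * chi_7)(C) = chi_6(C) * chi_7(C):
  {e}: (2)*(2), {r^6}: (2)*(-2), {r^1, r^11}: (1)*(0), {r^2, r^10}: (-1)*(-2), {r^3, r^9}: (-2)*(0), {r^4, r^8}: (-1)*(2), {r^5, r^7}: (1)*(0), {s, sr^2, ...}: (0)*(0), {sr, sr^3, ...}: (0)*(0)
so (chi_6 * chi_7) takes values
  {e} -> 4, {r^6} -> -4, {r^1, r^11} -> 0, {r^2, r^10} -> 2, {r^3, r^9} -> 0, {r^4, r^8} -> -2, {r^5, r^7} -> 0, {s, sr^2, ...} -> 0, {sr, sr^3, ...} -> 0.
Now take the inner product of this character with each irreducible chi from the table, <chi_6*chi_7, chi> = (1/24) sum_C |C| (chi_6*chi_7)(C) conj(chi(C)):
  <chi_6*chi_7, chi_1> = (1/24)[1*(4)*conj(1) + 1*(-4)*conj(1) + 2*(0)*conj(1) + 2*(2)*conj(1) + 2*(0)*conj(1) + 2*(-2)*conj(1) + 2*(0)*conj(1) + 6*(0)*conj(1) + 6*(0)*conj(1)]
      = (1/24)[(4) + (-4) + (0) + (4) + (0) + (-4) + (0) + (0) + (0)] = 0/24 = 0
  <chi_6*chi_7, chi_2> = (1/24)[1*(4)*conj(1) + 1*(-4)*conj(1) + 2*(0)*conj(1) + 2*(2)*conj(1) + 2*(0)*conj(1) + 2*(-2)*conj(1) + 2*(0)*conj(1) + 6*(0)*conj(-1) + 6*(0)*conj(-1)]
      = (1/24)[(4) + (-4) + (0) + (4) + (0) + (-4) + (0) + (0) + (0)] = 0/24 = 0
  <chi_6*chi_7, chi_3> = (1/24)[1*(4)*conj(1) + 1*(-4)*conj(1) + 2*(0)*conj(-1) + 2*(2)*conj(1) + 2*(0)*conj(-1) + 2*(-2)*conj(1) + 2*(0)*conj(-1) + 6*(0)*conj(1) + 6*(0)*conj(-1)]
      = (1/24)[(4) + (-4) + (0) + (4) + (0) + (-4) + (0) + (0) + (0)] = 0/24 = 0
  <chi_6*chi_7, chi_4> = (1/24)[1*(4)*conj(1) + 1*(-4)*conj(1) + 2*(0)*conj(-1) + 2*(2)*conj(1) + 2*(0)*conj(-1) + 2*(-2)*conj(1) + 2*(0)*conj(-1) + 6*(0)*conj(-1) + 6*(0)*conj(1)]
      = (1/24)[(4) + (-4) + (0) + (4) + (0) + (-4) + (0) + (0) + (0)] = 0/24 = 0
  <chi_6*chi_7, chi_5> = (1/24)[1*(4)*conj(2) + 1*(-4)*conj(-2) + 2*(0)*conj(sqrt(3)) + 2*(2)*conj(1) + 2*(0)*conj(0) + 2*(-2)*conj(-1) + 2*(0)*conj(-sqrt(3)) + 6*(0)*conj(0) + 6*(0)*conj(0)]
      = (1/24)[(8) + (8) + (0) + (4) + (0) + (4) + (0) + (0) + (0)] = 24/24 = 1
  <chi_6*chi_7, chi_6> = (1/24)[1*(4)*conj(2) + 1*(-4)*conj(2) + 2*(0)*conj(1) + 2*(2)*conj(-1) + 2*(0)*conj(-2) + 2*(-2)*conj(-1) + 2*(0)*conj(1) + 6*(0)*conj(0) + 6*(0)*conj(0)]
      = (1/24)[(8) + (-8) + (0) + (-4) + (0) + (4) + (0) + (0) + (0)] = 0/24 = 0
  <chi_6*chi_7, chi_7> = (1/24)[1*(4)*conj(2) + 1*(-4)*conj(-2) + 2*(0)*conj(0) + 2*(2)*conj(-2) + 2*(0)*conj(0) + 2*(-2)*conj(2) + 2*(0)*conj(0) + 6*(0)*conj(0) + 6*(0)*conj(0)]
      = (1/24)[(8) + (8) + (0) + (-8) + (0) + (-8) + (0) + (0) + (0)] = 0/24 = 0
  <chi_6*chi_7, chi_8> = (1/24)[1*(4)*conj(2) + 1*(-4)*conj(2) + 2*(0)*conj(-1) + 2*(2)*conj(-1) + 2*(0)*conj(2) + 2*(-2)*conj(-1) + 2*(0)*conj(-1) + 6*(0)*conj(0) + 6*(0)*conj(0)]
      = (1/24)[(8) + (-8) + (0) + (-4) + (0) + (4) + (0) + (0) + (0)] = 0/24 = 0
  <chi_6*chi_7, chi_9> = (1/24)[1*(4)*conj(2) + 1*(-4)*conj(-2) + 2*(0)*conj(-sqrt(3)) + 2*(2)*conj(1) + 2*(0)*conj(0) + 2*(-2)*conj(-1) + 2*(0)*conj(sqrt(3)) + 6*(0)*conj(0) + 6*(0)*conj(0)]
      = (1/24)[(8) + (8) + (0) + (4) + (0) + (4) + (0) + (0) + (0)] = 24/24 = 1
Hence the multiplicities are chi_5: 1, chi_9: 1. Dimension check: dim(chi_6)*dim(chi_7) = 2*2 = 4 and sum (mult * dim) = 1*2 + 1*2 = 4.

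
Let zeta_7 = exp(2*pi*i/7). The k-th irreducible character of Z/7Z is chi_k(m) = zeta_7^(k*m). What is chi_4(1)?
chi_4(1) = zeta_7^4 = exp(-6*I*pi/7)

chi_4(1) = zeta_7^(4*1) = zeta_7^4. Since zeta_7^7 = 1, this equals zeta_7^4 = exp(2*pi*i*4/7) = exp(-6*I*pi/7).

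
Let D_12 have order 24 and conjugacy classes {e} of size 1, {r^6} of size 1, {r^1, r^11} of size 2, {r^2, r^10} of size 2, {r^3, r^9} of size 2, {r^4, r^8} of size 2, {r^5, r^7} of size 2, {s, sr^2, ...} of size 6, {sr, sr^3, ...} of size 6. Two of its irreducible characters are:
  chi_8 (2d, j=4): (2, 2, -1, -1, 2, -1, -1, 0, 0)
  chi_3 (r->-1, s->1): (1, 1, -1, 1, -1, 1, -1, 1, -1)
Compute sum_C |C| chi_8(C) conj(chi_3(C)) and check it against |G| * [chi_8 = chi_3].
Sum = 0; so <chi_8, chi_3> = 0 (distinct irreducibles are orthogonal).

Proof sketch: Compute term by term over conjugacy classes (|C| * chi_8(C) * conj(chi_3(C))):
  1*(2)*conj(1) + 1*(2)*conj(1) + 2*(-1)*conj(-1) + 2*(-1)*conj(1) + 2*(2)*conj(-1) + 2*(-1)*conj(1) + 2*(-1)*conj(-1) + 6*(0)*conj(1) + 6*(0)*conj(-1)
  = (2) + (2) + (2) + (-2) + (-4) + (-2) + (2) + (0) + (0)
  = 0.
Dividing by |G| = 24 gives 0/24 = 0, matching the row-orthogonality relation <chi_8, chi_3> = [chi_8 = chi_3].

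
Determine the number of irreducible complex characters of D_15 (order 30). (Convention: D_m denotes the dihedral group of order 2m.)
9

Argument: The number of irreducible complex representations of a finite group equals its number of conjugacy classes. D_15 has 9 conjugacy classes ((n+3)/2 for n odd), so D_15 (order 30) has exactly 9 irreducible complex representations.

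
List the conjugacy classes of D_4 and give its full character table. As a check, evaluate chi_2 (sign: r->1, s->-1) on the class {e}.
Conjugacy classes: {e} of size 1, {r^2} of size 1, {r^1, r^3} of size 2, {s, sr^2, ...} of size 2, {sr, sr^3, ...} of size 2.
Character table:
  irrep \ class              {e} (size 1)  {r^2} (size 1)  {r^1, r^3} (size 2)  {s, sr^2, ...} (size 2)  {sr, sr^3, ...} (size 2)
  chi_1 (triv)               1             1               1                    1                        1                       
  chi_2 (sign: r->1, s->-1)  1             1               1                    -1                       -1                      
  chi_3 (r->-1, s->1)        1             1               -1                   1                        -1                      
  chi_4 (r->-1, s->-1)       1             1               -1                   -1                       1                       
  chi_5 (2d, j=1)            2             -2              0                    0                        0                       

Spot check: chi_2 (sign: r->1, s->-1) on {e} = 1.

Justification: D_4 has order 2*4 = 8 with 5 conjugacy classes, hence 5 irreducibles. Sum of squared dims 1 + 1 + 1 + 1 + 4 = 8 = |G|. Linear characters come from the abelianisation; the 2-dimensional irreps have character r^k -> 2*cos(2*pi*j*k/4), reflections -> 0.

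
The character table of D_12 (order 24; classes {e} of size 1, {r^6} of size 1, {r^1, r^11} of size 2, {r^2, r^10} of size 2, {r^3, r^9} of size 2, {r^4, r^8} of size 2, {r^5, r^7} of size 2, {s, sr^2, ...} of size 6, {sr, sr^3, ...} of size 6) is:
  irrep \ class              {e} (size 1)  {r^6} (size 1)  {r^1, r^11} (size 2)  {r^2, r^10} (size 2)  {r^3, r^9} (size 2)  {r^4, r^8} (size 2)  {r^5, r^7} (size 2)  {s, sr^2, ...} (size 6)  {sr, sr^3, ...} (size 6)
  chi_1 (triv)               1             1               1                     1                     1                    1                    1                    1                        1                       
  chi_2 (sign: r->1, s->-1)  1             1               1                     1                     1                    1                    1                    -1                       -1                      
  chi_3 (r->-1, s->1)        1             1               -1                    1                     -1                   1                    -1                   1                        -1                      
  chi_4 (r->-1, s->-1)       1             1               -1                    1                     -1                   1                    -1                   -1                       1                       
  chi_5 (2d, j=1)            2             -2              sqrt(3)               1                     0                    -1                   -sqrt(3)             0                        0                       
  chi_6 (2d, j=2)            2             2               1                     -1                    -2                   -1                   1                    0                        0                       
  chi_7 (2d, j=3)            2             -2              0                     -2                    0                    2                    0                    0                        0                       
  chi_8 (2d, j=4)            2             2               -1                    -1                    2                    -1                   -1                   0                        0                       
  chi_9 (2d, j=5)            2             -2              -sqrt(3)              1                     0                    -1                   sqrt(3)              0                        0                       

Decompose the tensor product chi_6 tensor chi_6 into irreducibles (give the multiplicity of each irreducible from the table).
chi_6 tensor chi_6 = chi_1 + chi_2 + chi_8 (all other irreducibles have multiplicity 0).

Why: The character of a tensor product is the pointwise product (chi_6 * chi_6)(C) = chi_6(C) * chi_6(C):
  {e}: (2)*(2), {r^6}: (2)*(2), {r^1, r^11}: (1)*(1), {r^2, r^10}: (-1)*(-1), {r^3, r^9}: (-2)*(-2), {r^4, r^8}: (-1)*(-1), {r^5, r^7}: (1)*(1), {s, sr^2, ...}: (0)*(0), {sr, sr^3, ...}: (0)*(0)
so (chi_6 * chi_6) takes values
  {e} -> 4, {r^6} -> 4, {r^1, r^11} -> 1, {r^2, r^10} -> 1, {r^3, r^9} -> 4, {r^4, r^8} -> 1, {r^5, r^7} -> 1, {s, sr^2, ...} -> 0, {sr, sr^3, ...} -> 0.
Now take the inner product of this character with each irreducible chi from the table, <chi_6*chi_6, chi> = (1/24) sum_C |C| (chi_6*chi_6)(C) conj(chi(C)):
  <chi_6*chi_6, chi_1> = (1/24)[1*(4)*conj(1) + 1*(4)*conj(1) + 2*(1)*conj(1) + 2*(1)*conj(1) + 2*(4)*conj(1) + 2*(1)*conj(1) + 2*(1)*conj(1) + 6*(0)*conj(1) + 6*(0)*conj(1)]
      = (1/24)[(4) + (4) + (2) + (2) + (8) + (2) + (2) + (0) + (0)] = 24/24 = 1
  <chi_6*chi_6, chi_2> = (1/24)[1*(4)*conj(1) + 1*(4)*conj(1) + 2*(1)*conj(1) + 2*(1)*conj(1) + 2*(4)*conj(1) + 2*(1)*conj(1) + 2*(1)*conj(1) + 6*(0)*conj(-1) + 6*(0)*conj(-1)]
      = (1/24)[(4) + (4) + (2) + (2) + (8) + (2) + (2) + (0) + (0)] = 24/24 = 1
  <chi_6*chi_6, chi_3> = (1/24)[1*(4)*conj(1) + 1*(4)*conj(1) + 2*(1)*conj(-1) + 2*(1)*conj(1) + 2*(4)*conj(-1) + 2*(1)*conj(1) + 2*(1)*conj(-1) + 6*(0)*conj(1) + 6*(0)*conj(-1)]
      = (1/24)[(4) + (4) + (-2) + (2) + (-8) + (2) + (-2) + (0) + (0)] = 0/24 = 0
  <chi_6*chi_6, chi_4> = (1/24)[1*(4)*conj(1) + 1*(4)*conj(1) + 2*(1)*conj(-1) + 2*(1)*conj(1) + 2*(4)*conj(-1) + 2*(1)*conj(1) + 2*(1)*conj(-1) + 6*(0)*conj(-1) + 6*(0)*conj(1)]
      = (1/24)[(4) + (4) + (-2) + (2) + (-8) + (2) + (-2) + (0) + (0)] = 0/24 = 0
  <chi_6*chi_6, chi_5> = (1/24)[1*(4)*conj(2) + 1*(4)*conj(-2) + 2*(1)*conj(sqrt(3)) + 2*(1)*conj(1) + 2*(4)*conj(0) + 2*(1)*conj(-1) + 2*(1)*conj(-sqrt(3)) + 6*(0)*conj(0) + 6*(0)*conj(0)]
      = (1/24)[(8) + (-8) + (2*sqrt(3)) + (2) + (0) + (-2) + (-2*sqrt(3)) + (0) + (0)] = 0/24 = 0
  <chi_6*chi_6, chi_6> = (1/24)[1*(4)*conj(2) + 1*(4)*conj(2) + 2*(1)*conj(1) + 2*(1)*conj(-1) + 2*(4)*conj(-2) + 2*(1)*conj(-1) + 2*(1)*conj(1) + 6*(0)*conj(0) + 6*(0)*conj(0)]
      = (1/24)[(8) + (8) + (2) + (-2) + (-16) + (-2) + (2) + (0) + (0)] = 0/24 = 0
  <chi_6*chi_6, chi_7> = (1/24)[1*(4)*conj(2) + 1*(4)*conj(-2) + 2*(1)*conj(0) + 2*(1)*conj(-2) + 2*(4)*conj(0) + 2*(1)*conj(2) + 2*(1)*conj(0) + 6*(0)*conj(0) + 6*(0)*conj(0)]
      = (1/24)[(8) + (-8) + (0) + (-4) + (0) + (4) + (0) + (0) + (0)] = 0/24 = 0
  <chi_6*chi_6, chi_8> = (1/24)[1*(4)*conj(2) + 1*(4)*conj(2) + 2*(1)*conj(-1) + 2*(1)*conj(-1) + 2*(4)*conj(2) + 2*(1)*conj(-1) + 2*(1)*conj(-1) + 6*(0)*conj(0) + 6*(0)*conj(0)]
      = (1/24)[(8) + (8) + (-2) + (-2) + (16) + (-2) + (-2) + (0) + (0)] = 24/24 = 1
  <chi_6*chi_6, chi_9> = (1/24)[1*(4)*conj(2) + 1*(4)*conj(-2) + 2*(1)*conj(-sqrt(3)) + 2*(1)*conj(1) + 2*(4)*conj(0) + 2*(1)*conj(-1) + 2*(1)*conj(sqrt(3)) + 6*(0)*conj(0) + 6*(0)*conj(0)]
      = (1/24)[(8) + (-8) + (-2*sqrt(3)) + (2) + (0) + (-2) + (2*sqrt(3)) + (0) + (0)] = 0/24 = 0
Hence the multiplicities are chi_1: 1, chi_2: 1, chi_8: 1. Dimension check: dim(chi_6)*dim(chi_6) = 2*2 = 4 and sum (mult * dim) = 1*1 + 1*1 + 1*2 = 4.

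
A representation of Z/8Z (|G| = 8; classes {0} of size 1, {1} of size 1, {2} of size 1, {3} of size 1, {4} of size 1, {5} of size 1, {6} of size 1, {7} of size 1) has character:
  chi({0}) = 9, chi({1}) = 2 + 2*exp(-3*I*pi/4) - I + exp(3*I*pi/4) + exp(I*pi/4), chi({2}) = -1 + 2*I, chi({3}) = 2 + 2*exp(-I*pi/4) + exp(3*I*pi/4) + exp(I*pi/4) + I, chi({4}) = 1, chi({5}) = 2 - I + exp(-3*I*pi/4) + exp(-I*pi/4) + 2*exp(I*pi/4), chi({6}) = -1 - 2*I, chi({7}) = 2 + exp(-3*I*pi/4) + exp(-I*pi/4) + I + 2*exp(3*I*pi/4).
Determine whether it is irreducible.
Not irreducible (reducible): <chi, chi> = 15 > 1.

<chi, chi> = (1/|G|) sum_C |C| * |chi(C)|^2 = (1/8)[1*|9|^2 + 1*|2 + 2*exp(-3*I*pi/4) - I + exp(3*I*pi/4) + exp(I*pi/4)|^2 + 1*|-1 + 2*I|^2 + 1*|2 + 2*exp(-I*pi/4) + exp(3*I*pi/4) + exp(I*pi/4) + I|^2 + 1*|1|^2 + 1*|2 - I + exp(-3*I*pi/4) + exp(-I*pi/4) + 2*exp(I*pi/4)|^2 + 1*|-1 - 2*I|^2 + 1*|2 + exp(-3*I*pi/4) + exp(-I*pi/4) + I + 2*exp(3*I*pi/4)|^2]
  = (1/8)[(81) + (7 + 5*exp(-3*I*pi/4) + 3*exp(-I*pi/4) + exp(I*pi/4) + 7*exp(3*I*pi/4)) + (5) + (7 + 7*exp(-I*pi/4) + exp(-3*I*pi/4) + 3*exp(3*I*pi/4) + 5*exp(I*pi/4)) + (1) + (7 + 7*exp(-I*pi/4) + exp(-3*I*pi/4) + 3*exp(3*I*pi/4) + 5*exp(I*pi/4)) + (5) + (7 + 5*exp(-3*I*pi/4) + 3*exp(-I*pi/4) + exp(I*pi/4) + 7*exp(3*I*pi/4))] = 120/8 = 15.
(Exp terms are combined using exp(i*s)*conj(exp(i*t)) = exp(i*(s-t)), and sums of them are collapsed using the identity that for every m > 1 the m distinct m-th roots of unity sum to 0, e.g. 1 + exp(2*I*pi/3) + exp(-2*I*pi/3) = 0.)
A character is irreducible iff <chi, chi> = 1, so this representation is reducible.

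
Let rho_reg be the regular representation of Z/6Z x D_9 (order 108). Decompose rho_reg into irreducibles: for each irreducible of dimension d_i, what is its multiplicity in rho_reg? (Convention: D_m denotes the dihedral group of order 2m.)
Each irreducible V_i of dimension d_i appears with multiplicity d_i, i.e. rho_reg = (direct sum over all irreducibles V_i) d_i V_i. The irreducible dimensions for Z/6Z x D_9 are 1, 1, 1, 1, 1, 1, 1, 1, 1, 1, 1, 1, 2, 2, 2, 2, 2, 2, 2, 2, 2, 2, 2, 2, 2, 2, 2, 2, 2, 2, 2, 2, 2, 2, 2, 2: 12 irreducibles of dimension 1, each with multiplicity 1; 24 irreducibles of dimension 2, each with multiplicity 2. Total dimension 12*1*1 + 24*2*2 = 108 = |G|.

Working: General theorem: in the regular representation of a finite group G, each irreducible appears with multiplicity equal to its dimension. Check: dim(rho_reg) = sum d_i^2 = 1 + 1 + 1 + 1 + 1 + 1 + 1 + 1 + 1 + 1 + 1 + 1 + 4 + 4 + 4 + 4 + 4 + 4 + 4 + 4 + 4 + 4 + 4 + 4 + 4 + 4 + 4 + 4 + 4 + 4 + 4 + 4 + 4 + 4 + 4 + 4 = 108 = |G|.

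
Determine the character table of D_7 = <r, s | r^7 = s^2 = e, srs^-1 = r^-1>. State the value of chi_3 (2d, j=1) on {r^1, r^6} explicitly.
Conjugacy classes: {e} of size 1, {r^1, r^6} of size 2, {r^2, r^5} of size 2, {r^3, r^4} of size 2, {s, sr, ..., sr^6} of size 7.
Character table:
  irrep \ class              {e} (size 1)  {r^1, r^6} (size 2)  {r^2, r^5} (size 2)  {r^3, r^4} (size 2)  {s, sr, ..., sr^6} (size 7)
  chi_1 (triv)               1             1                    1                    1                    1                          
  chi_2 (sign: r->1, s->-1)  1             1                    1                    1                    -1                         
  chi_3 (2d, j=1)            2             2*cos(2*pi/7)        -2*cos(3*pi/7)       -2*cos(pi/7)         0                          
  chi_4 (2d, j=2)            2             -2*cos(3*pi/7)       -2*cos(pi/7)         2*cos(2*pi/7)        0                          
  chi_5 (2d, j=3)            2             -2*cos(pi/7)         2*cos(2*pi/7)        -2*cos(3*pi/7)       0                          

Spot check: chi_3 (2d, j=1) on {r^1, r^6} = 2*cos(2*pi/7).

Why: D_7 has order 2*7 = 14 with 5 conjugacy classes, hence 5 irreducibles. Sum of squared dims 1 + 1 + 4 + 4 + 4 = 14 = |G|. Linear characters come from the abelianisation; the 2-dimensional irreps have character r^k -> 2*cos(2*pi*j*k/7), reflections -> 0.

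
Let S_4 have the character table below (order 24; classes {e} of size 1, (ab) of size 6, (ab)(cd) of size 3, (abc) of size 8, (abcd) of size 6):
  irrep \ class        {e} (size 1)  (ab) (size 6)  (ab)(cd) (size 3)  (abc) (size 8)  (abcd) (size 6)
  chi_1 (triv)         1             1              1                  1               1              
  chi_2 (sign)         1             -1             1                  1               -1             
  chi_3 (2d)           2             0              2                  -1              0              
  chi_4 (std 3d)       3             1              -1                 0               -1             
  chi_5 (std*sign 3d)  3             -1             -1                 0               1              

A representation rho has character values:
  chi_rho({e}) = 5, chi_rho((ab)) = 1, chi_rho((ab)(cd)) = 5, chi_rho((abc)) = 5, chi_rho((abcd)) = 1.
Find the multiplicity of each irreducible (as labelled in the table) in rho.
Multiplicities: chi_1: 3, chi_2: 2, chi_3: 0, chi_4: 0, chi_5: 0.

Proof sketch: Use <chi_rho, chi> = (1/|G|) sum_C |C| * chi_rho(C) * conj(chi(C)) with |G| = 24 for each irreducible chi in the table:
  <chi_rho, chi_1> = (1/24)[1*(5)*conj(1) + 6*(1)*conj(1) + 3*(5)*conj(1) + 8*(5)*conj(1) + 6*(1)*conj(1)]
      = (1/24)[(5) + (6) + (15) + (40) + (6)] = 72/24 = 3
  <chi_rho, chi_2> = (1/24)[1*(5)*conj(1) + 6*(1)*conj(-1) + 3*(5)*conj(1) + 8*(5)*conj(1) + 6*(1)*conj(-1)]
      = (1/24)[(5) + (-6) + (15) + (40) + (-6)] = 48/24 = 2
  <chi_rho, chi_3> = (1/24)[1*(5)*conj(2) + 6*(1)*conj(0) + 3*(5)*conj(2) + 8*(5)*conj(-1) + 6*(1)*conj(0)]
      = (1/24)[(10) + (0) + (30) + (-40) + (0)] = 0/24 = 0
  <chi_rho, chi_4> = (1/24)[1*(5)*conj(3) + 6*(1)*conj(1) + 3*(5)*conj(-1) + 8*(5)*conj(0) + 6*(1)*conj(-1)]
      = (1/24)[(15) + (6) + (-15) + (0) + (-6)] = 0/24 = 0
  <chi_rho, chi_5> = (1/24)[1*(5)*conj(3) + 6*(1)*conj(-1) + 3*(5)*conj(-1) + 8*(5)*conj(0) + 6*(1)*conj(1)]
      = (1/24)[(15) + (-6) + (-15) + (0) + (6)] = 0/24 = 0
Dimension check: dim(rho) = sum (mult * dim) = 3*1 + 2*1 + 0*2 + 0*3 + 0*3 = 5 = chi_rho(e) = 5.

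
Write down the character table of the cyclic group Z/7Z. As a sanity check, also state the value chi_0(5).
Character table of Z/7Z (irreps indexed chi_0,...,chi_6 with chi_k(m) = zeta_7^(k*m), zeta_7 = exp(2*pi*i/7)):
  irrep \ class  {0} (size 1)  {1} (size 1)    {2} (size 1)    {3} (size 1)    {4} (size 1)    {5} (size 1)    {6} (size 1)  
  chi_0          1             1               1               1               1               1               1             
  chi_1          1             exp(2*I*pi/7)   exp(4*I*pi/7)   exp(6*I*pi/7)   exp(-6*I*pi/7)  exp(-4*I*pi/7)  exp(-2*I*pi/7)
  chi_2          1             exp(4*I*pi/7)   exp(-6*I*pi/7)  exp(-2*I*pi/7)  exp(2*I*pi/7)   exp(6*I*pi/7)   exp(-4*I*pi/7)
  chi_3          1             exp(6*I*pi/7)   exp(-2*I*pi/7)  exp(4*I*pi/7)   exp(-4*I*pi/7)  exp(2*I*pi/7)   exp(-6*I*pi/7)
  chi_4          1             exp(-6*I*pi/7)  exp(2*I*pi/7)   exp(-4*I*pi/7)  exp(4*I*pi/7)   exp(-2*I*pi/7)  exp(6*I*pi/7) 
  chi_5          1             exp(-4*I*pi/7)  exp(6*I*pi/7)   exp(2*I*pi/7)   exp(-2*I*pi/7)  exp(-6*I*pi/7)  exp(4*I*pi/7) 
  chi_6          1             exp(-2*I*pi/7)  exp(-4*I*pi/7)  exp(-6*I*pi/7)  exp(6*I*pi/7)   exp(4*I*pi/7)   exp(2*I*pi/7) 

Spot check: chi_0(5) = zeta_7^(0*5) = zeta_7^0 = 1.

Proof sketch: Z/7Z is abelian, so all 7 irreducible complex representations are 1-dimensional. They are given by chi_k(m) = zeta_7^(k*m) for k = 0,...,6. Row orthogonality: sum_m chi_k(m) conj(chi_l(m)) = 7 * [k = l].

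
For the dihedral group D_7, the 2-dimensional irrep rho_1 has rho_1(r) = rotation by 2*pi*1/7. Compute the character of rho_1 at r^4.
chi_{rho_1}(r^4) = 2*cos(2*pi*1*4/7) = -2*cos(pi/7)

Reasoning: rho_1(r^4) is rotation by angle 2*pi*1*4/7, whose trace is 2*cos(2*pi*1*4/7) = -2*cos(pi/7).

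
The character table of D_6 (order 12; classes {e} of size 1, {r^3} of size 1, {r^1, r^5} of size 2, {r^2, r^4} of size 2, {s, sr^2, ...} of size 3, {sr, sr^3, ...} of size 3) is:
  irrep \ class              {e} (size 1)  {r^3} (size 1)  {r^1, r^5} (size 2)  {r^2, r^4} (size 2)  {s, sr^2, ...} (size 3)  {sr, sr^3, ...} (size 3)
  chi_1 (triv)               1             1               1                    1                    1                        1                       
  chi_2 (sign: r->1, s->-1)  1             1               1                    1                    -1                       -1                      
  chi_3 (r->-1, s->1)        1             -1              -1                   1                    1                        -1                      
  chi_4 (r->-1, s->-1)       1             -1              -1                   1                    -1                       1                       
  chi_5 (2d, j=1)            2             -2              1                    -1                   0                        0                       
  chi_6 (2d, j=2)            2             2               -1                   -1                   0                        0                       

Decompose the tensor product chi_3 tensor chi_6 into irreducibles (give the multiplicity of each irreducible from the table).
chi_3 tensor chi_6 = chi_5 (all other irreducibles have multiplicity 0).

Details: The character of a tensor product is the pointwise product (chi_3 * chi_6)(C) = chi_3(C) * chi_6(C):
  {e}: (1)*(2), {r^3}: (-1)*(2), {r^1, r^5}: (-1)*(-1), {r^2, r^4}: (1)*(-1), {s, sr^2, ...}: (1)*(0), {sr, sr^3, ...}: (-1)*(0)
so (chi_3 * chi_6) takes values
  {e} -> 2, {r^3} -> -2, {r^1, r^5} -> 1, {r^2, r^4} -> -1, {s, sr^2, ...} -> 0, {sr, sr^3, ...} -> 0.
Now take the inner product of this character with each irreducible chi from the table, <chi_3*chi_6, chi> = (1/12) sum_C |C| (chi_3*chi_6)(C) conj(chi(C)):
  <chi_3*chi_6, chi_1> = (1/12)[1*(2)*conj(1) + 1*(-2)*conj(1) + 2*(1)*conj(1) + 2*(-1)*conj(1) + 3*(0)*conj(1) + 3*(0)*conj(1)]
      = (1/12)[(2) + (-2) + (2) + (-2) + (0) + (0)] = 0/12 = 0
  <chi_3*chi_6, chi_2> = (1/12)[1*(2)*conj(1) + 1*(-2)*conj(1) + 2*(1)*conj(1) + 2*(-1)*conj(1) + 3*(0)*conj(-1) + 3*(0)*conj(-1)]
      = (1/12)[(2) + (-2) + (2) + (-2) + (0) + (0)] = 0/12 = 0
  <chi_3*chi_6, chi_3> = (1/12)[1*(2)*conj(1) + 1*(-2)*conj(-1) + 2*(1)*conj(-1) + 2*(-1)*conj(1) + 3*(0)*conj(1) + 3*(0)*conj(-1)]
      = (1/12)[(2) + (2) + (-2) + (-2) + (0) + (0)] = 0/12 = 0
  <chi_3*chi_6, chi_4> = (1/12)[1*(2)*conj(1) + 1*(-2)*conj(-1) + 2*(1)*conj(-1) + 2*(-1)*conj(1) + 3*(0)*conj(-1) + 3*(0)*conj(1)]
      = (1/12)[(2) + (2) + (-2) + (-2) + (0) + (0)] = 0/12 = 0
  <chi_3*chi_6, chi_5> = (1/12)[1*(2)*conj(2) + 1*(-2)*conj(-2) + 2*(1)*conj(1) + 2*(-1)*conj(-1) + 3*(0)*conj(0) + 3*(0)*conj(0)]
      = (1/12)[(4) + (4) + (2) + (2) + (0) + (0)] = 12/12 = 1
  <chi_3*chi_6, chi_6> = (1/12)[1*(2)*conj(2) + 1*(-2)*conj(2) + 2*(1)*conj(-1) + 2*(-1)*conj(-1) + 3*(0)*conj(0) + 3*(0)*conj(0)]
      = (1/12)[(4) + (-4) + (-2) + (2) + (0) + (0)] = 0/12 = 0
Hence the multiplicities are chi_5: 1. Dimension check: dim(chi_3)*dim(chi_6) = 1*2 = 2 and sum (mult * dim) = 1*2 = 2.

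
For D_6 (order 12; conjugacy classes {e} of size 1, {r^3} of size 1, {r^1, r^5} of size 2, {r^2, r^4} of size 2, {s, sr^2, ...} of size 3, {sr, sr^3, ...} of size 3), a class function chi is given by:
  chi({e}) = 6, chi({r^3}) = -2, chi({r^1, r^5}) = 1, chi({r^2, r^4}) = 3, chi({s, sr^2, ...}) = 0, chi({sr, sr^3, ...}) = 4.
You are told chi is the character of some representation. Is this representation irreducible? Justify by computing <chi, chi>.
Not irreducible (reducible): <chi, chi> = 9 > 1.

Why: <chi, chi> = (1/|G|) sum_C |C| * |chi(C)|^2 = (1/12)[1*|6|^2 + 1*|-2|^2 + 2*|1|^2 + 2*|3|^2 + 3*|0|^2 + 3*|4|^2]
  = (1/12)[(36) + (4) + (2) + (18) + (0) + (48)] = 108/12 = 9.
A character is irreducible iff <chi, chi> = 1, so this representation is reducible.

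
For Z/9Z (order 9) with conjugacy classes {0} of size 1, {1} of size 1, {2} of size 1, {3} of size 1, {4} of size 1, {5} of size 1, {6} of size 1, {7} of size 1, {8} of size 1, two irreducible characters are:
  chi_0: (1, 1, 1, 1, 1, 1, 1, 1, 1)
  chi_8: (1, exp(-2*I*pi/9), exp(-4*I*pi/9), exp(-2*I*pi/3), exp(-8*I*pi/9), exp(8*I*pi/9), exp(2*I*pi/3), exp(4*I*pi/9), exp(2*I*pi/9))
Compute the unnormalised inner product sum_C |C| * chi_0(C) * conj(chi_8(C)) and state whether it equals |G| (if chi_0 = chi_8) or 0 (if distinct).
Sum = 0; so <chi_0, chi_8> = 0 (distinct irreducibles are orthogonal).

Why: Compute term by term over conjugacy classes (|C| * chi_0(C) * conj(chi_8(C))):
  1*(1)*conj(1) + 1*(1)*conj(exp(-2*I*pi/9)) + 1*(1)*conj(exp(-4*I*pi/9)) + 1*(1)*conj(exp(-2*I*pi/3)) + 1*(1)*conj(exp(-8*I*pi/9)) + 1*(1)*conj(exp(8*I*pi/9)) + 1*(1)*conj(exp(2*I*pi/3)) + 1*(1)*conj(exp(4*I*pi/9)) + 1*(1)*conj(exp(2*I*pi/9))
  = (1) + (exp(2*I*pi/9)) + (exp(4*I*pi/9)) + (exp(2*I*pi/3)) + (exp(8*I*pi/9)) + (exp(-8*I*pi/9)) + (exp(-2*I*pi/3)) + (exp(-4*I*pi/9)) + (exp(-2*I*pi/9))
  = 0.
(Exp terms are combined using exp(i*s)*conj(exp(i*t)) = exp(i*(s-t)), and sums of them are collapsed using the identity that for every m > 1 the m distinct m-th roots of unity sum to 0, e.g. 1 + exp(2*I*pi/3) + exp(-2*I*pi/3) = 0.)
Dividing by |G| = 9 gives 0/9 = 0, matching the row-orthogonality relation <chi_0, chi_8> = [chi_0 = chi_8].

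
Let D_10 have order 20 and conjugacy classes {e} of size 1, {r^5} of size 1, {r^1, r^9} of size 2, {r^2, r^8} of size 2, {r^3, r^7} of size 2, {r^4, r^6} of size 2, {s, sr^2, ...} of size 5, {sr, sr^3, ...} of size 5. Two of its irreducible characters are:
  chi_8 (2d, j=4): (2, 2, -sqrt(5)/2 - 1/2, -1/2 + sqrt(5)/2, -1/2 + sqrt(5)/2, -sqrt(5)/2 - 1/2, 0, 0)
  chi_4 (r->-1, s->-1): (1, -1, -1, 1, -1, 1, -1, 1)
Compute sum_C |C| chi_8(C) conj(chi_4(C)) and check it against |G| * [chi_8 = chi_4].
Sum = 0; so <chi_8, chi_4> = 0 (distinct irreducibles are orthogonal).

Solution. Compute term by term over conjugacy classes (|C| * chi_8(C) * conj(chi_4(C))):
  1*(2)*conj(1) + 1*(2)*conj(-1) + 2*(-sqrt(5)/2 - 1/2)*conj(-1) + 2*(-1/2 + sqrt(5)/2)*conj(1) + 2*(-1/2 + sqrt(5)/2)*conj(-1) + 2*(-sqrt(5)/2 - 1/2)*conj(1) + 5*(0)*conj(-1) + 5*(0)*conj(1)
  = (2) + (-2) + (1 + sqrt(5)) + (-1 + sqrt(5)) + (1 - sqrt(5)) + (-sqrt(5) - 1) + (0) + (0)
  = 0.
Dividing by |G| = 20 gives 0/20 = 0, matching the row-orthogonality relation <chi_8, chi_4> = [chi_8 = chi_4].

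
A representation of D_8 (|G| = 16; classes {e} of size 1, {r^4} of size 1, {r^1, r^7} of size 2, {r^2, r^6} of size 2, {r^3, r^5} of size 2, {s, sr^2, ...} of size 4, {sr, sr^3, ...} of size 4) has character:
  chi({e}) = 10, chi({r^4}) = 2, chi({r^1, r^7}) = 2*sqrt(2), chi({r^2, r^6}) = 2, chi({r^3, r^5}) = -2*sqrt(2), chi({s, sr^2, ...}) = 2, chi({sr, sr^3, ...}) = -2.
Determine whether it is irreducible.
Not irreducible (reducible): <chi, chi> = 11 > 1.

<chi, chi> = (1/|G|) sum_C |C| * |chi(C)|^2 = (1/16)[1*|10|^2 + 1*|2|^2 + 2*|2*sqrt(2)|^2 + 2*|2|^2 + 2*|-2*sqrt(2)|^2 + 4*|2|^2 + 4*|-2|^2]
  = (1/16)[(100) + (4) + (16) + (8) + (16) + (16) + (16)] = 176/16 = 11.
A character is irreducible iff <chi, chi> = 1, so this representation is reducible.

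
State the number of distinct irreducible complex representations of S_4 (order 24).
5

Working: The number of irreducible complex representations of a finite group equals its number of conjugacy classes. Conjugacy classes in S_4 correspond to cycle types, i.e. partitions of 4; there are p(4) = 5 of them, so S_4 (order 24) has exactly 5 irreducible complex representations.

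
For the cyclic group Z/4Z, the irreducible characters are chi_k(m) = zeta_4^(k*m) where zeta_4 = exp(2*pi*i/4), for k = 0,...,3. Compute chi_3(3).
chi_3(3) = zeta_4^9 = I

chi_3(3) = zeta_4^(3*3) = zeta_4^9. Since zeta_4^4 = 1, this equals zeta_4^1 = exp(2*pi*i*1/4) = I.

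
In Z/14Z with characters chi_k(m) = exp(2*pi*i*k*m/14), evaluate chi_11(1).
chi_11(1) = zeta_14^11 = exp(-3*I*pi/7)

Proof sketch: chi_11(1) = zeta_14^(11*1) = zeta_14^11. Since zeta_14^14 = 1, this equals zeta_14^11 = exp(2*pi*i*11/14) = exp(-3*I*pi/7).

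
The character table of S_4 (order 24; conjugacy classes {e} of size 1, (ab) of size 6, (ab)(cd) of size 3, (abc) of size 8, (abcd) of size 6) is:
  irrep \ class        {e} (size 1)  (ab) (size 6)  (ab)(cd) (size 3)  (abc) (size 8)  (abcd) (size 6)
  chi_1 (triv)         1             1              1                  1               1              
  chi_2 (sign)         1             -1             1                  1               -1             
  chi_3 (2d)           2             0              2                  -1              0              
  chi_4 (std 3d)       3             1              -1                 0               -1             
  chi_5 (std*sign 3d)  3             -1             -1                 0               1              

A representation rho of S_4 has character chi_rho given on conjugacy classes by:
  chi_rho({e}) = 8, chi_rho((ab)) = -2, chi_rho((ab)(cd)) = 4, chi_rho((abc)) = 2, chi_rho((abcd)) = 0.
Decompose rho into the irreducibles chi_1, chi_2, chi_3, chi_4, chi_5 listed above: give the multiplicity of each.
Multiplicities: chi_1: 1, chi_2: 2, chi_3: 1, chi_4: 0, chi_5: 1.

Justification: Use <chi_rho, chi> = (1/|G|) sum_C |C| * chi_rho(C) * conj(chi(C)) with |G| = 24 for each irreducible chi in the table:
  <chi_rho, chi_1> = (1/24)[1*(8)*conj(1) + 6*(-2)*conj(1) + 3*(4)*conj(1) + 8*(2)*conj(1) + 6*(0)*conj(1)]
      = (1/24)[(8) + (-12) + (12) + (16) + (0)] = 24/24 = 1
  <chi_rho, chi_2> = (1/24)[1*(8)*conj(1) + 6*(-2)*conj(-1) + 3*(4)*conj(1) + 8*(2)*conj(1) + 6*(0)*conj(-1)]
      = (1/24)[(8) + (12) + (12) + (16) + (0)] = 48/24 = 2
  <chi_rho, chi_3> = (1/24)[1*(8)*conj(2) + 6*(-2)*conj(0) + 3*(4)*conj(2) + 8*(2)*conj(-1) + 6*(0)*conj(0)]
      = (1/24)[(16) + (0) + (24) + (-16) + (0)] = 24/24 = 1
  <chi_rho, chi_4> = (1/24)[1*(8)*conj(3) + 6*(-2)*conj(1) + 3*(4)*conj(-1) + 8*(2)*conj(0) + 6*(0)*conj(-1)]
      = (1/24)[(24) + (-12) + (-12) + (0) + (0)] = 0/24 = 0
  <chi_rho, chi_5> = (1/24)[1*(8)*conj(3) + 6*(-2)*conj(-1) + 3*(4)*conj(-1) + 8*(2)*conj(0) + 6*(0)*conj(1)]
      = (1/24)[(24) + (12) + (-12) + (0) + (0)] = 24/24 = 1
Dimension check: dim(rho) = sum (mult * dim) = 1*1 + 2*1 + 1*2 + 0*3 + 1*3 = 8 = chi_rho(e) = 8.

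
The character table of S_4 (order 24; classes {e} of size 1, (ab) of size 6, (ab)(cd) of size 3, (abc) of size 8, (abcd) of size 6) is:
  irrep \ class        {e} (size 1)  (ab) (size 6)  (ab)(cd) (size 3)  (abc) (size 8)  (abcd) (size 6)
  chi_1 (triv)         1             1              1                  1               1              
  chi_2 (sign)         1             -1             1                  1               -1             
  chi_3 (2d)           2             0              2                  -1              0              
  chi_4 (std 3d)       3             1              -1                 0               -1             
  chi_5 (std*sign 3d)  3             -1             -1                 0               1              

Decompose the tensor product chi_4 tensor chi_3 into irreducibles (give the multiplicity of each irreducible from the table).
chi_4 tensor chi_3 = chi_4 + chi_5 (all other irreducibles have multiplicity 0).

Solution. The character of a tensor product is the pointwise product (chi_4 * chi_3)(C) = chi_4(C) * chi_3(C):
  {e}: (3)*(2), (ab): (1)*(0), (ab)(cd): (-1)*(2), (abc): (0)*(-1), (abcd): (-1)*(0)
so (chi_4 * chi_3) takes values
  {e} -> 6, (ab) -> 0, (ab)(cd) -> -2, (abc) -> 0, (abcd) -> 0.
Now take the inner product of this character with each irreducible chi from the table, <chi_4*chi_3, chi> = (1/24) sum_C |C| (chi_4*chi_3)(C) conj(chi(C)):
  <chi_4*chi_3, chi_1> = (1/24)[1*(6)*conj(1) + 6*(0)*conj(1) + 3*(-2)*conj(1) + 8*(0)*conj(1) + 6*(0)*conj(1)]
      = (1/24)[(6) + (0) + (-6) + (0) + (0)] = 0/24 = 0
  <chi_4*chi_3, chi_2> = (1/24)[1*(6)*conj(1) + 6*(0)*conj(-1) + 3*(-2)*conj(1) + 8*(0)*conj(1) + 6*(0)*conj(-1)]
      = (1/24)[(6) + (0) + (-6) + (0) + (0)] = 0/24 = 0
  <chi_4*chi_3, chi_3> = (1/24)[1*(6)*conj(2) + 6*(0)*conj(0) + 3*(-2)*conj(2) + 8*(0)*conj(-1) + 6*(0)*conj(0)]
      = (1/24)[(12) + (0) + (-12) + (0) + (0)] = 0/24 = 0
  <chi_4*chi_3, chi_4> = (1/24)[1*(6)*conj(3) + 6*(0)*conj(1) + 3*(-2)*conj(-1) + 8*(0)*conj(0) + 6*(0)*conj(-1)]
      = (1/24)[(18) + (0) + (6) + (0) + (0)] = 24/24 = 1
  <chi_4*chi_3, chi_5> = (1/24)[1*(6)*conj(3) + 6*(0)*conj(-1) + 3*(-2)*conj(-1) + 8*(0)*conj(0) + 6*(0)*conj(1)]
      = (1/24)[(18) + (0) + (6) + (0) + (0)] = 24/24 = 1
Hence the multiplicities are chi_4: 1, chi_5: 1. Dimension check: dim(chi_4)*dim(chi_3) = 3*2 = 6 and sum (mult * dim) = 1*3 + 1*3 = 6.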